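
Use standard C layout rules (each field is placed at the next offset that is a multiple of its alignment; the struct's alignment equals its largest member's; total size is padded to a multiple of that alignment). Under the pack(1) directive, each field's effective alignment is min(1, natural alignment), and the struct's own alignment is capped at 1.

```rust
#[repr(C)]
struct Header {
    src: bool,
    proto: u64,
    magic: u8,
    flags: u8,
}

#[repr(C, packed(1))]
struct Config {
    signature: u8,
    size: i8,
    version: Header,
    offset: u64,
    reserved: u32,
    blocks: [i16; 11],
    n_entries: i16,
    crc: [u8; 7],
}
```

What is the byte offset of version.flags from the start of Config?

19

Header: 0..1  src  (1B, 1-aligned); 1..8  -- padding (7B); 8..16  proto  (8B, 8-aligned); 16..17  magic  (1B, 1-aligned); 17..18  flags  (1B, 1-aligned); 18..24  -- tail padding (6B); sizeof = 24, alignof = 8
0..1  signature  (1B, 1-aligned)
1..2  size  (1B, 1-aligned)
2..26  version  (24B, 1-aligned)
within Header: flags at 17
2 + 17 = 19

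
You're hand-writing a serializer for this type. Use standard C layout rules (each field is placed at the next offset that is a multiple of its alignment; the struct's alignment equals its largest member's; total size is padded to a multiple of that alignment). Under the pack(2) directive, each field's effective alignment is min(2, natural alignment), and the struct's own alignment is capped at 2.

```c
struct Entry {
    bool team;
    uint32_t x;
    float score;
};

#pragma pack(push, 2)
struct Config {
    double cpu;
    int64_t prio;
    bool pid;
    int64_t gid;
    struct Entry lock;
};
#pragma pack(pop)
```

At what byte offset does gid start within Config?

18

Entry: 0..1  team  (1B, 1-aligned); 1..4  -- padding (3B); 4..8  x  (4B, 4-aligned); 8..12  score  (4B, 4-aligned); sizeof = 12, alignof = 4
0..8  cpu  (8B, 2-aligned)
8..16  prio  (8B, 2-aligned)
16..17  pid  (1B, 1-aligned)
17..18  -- padding (1B)
18..26  gid  (8B, 2-aligned)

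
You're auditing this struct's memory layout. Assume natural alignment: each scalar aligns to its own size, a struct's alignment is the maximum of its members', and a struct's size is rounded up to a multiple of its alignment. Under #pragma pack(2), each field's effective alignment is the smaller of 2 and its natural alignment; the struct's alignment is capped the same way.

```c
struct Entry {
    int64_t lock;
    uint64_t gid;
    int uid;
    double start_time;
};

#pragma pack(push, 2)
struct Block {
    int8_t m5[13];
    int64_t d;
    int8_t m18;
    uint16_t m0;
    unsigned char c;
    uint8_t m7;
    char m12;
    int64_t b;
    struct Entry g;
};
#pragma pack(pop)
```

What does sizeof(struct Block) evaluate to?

70

Entry: lock at 0 (size 8, align 8) → ends 8; gid at 8 (size 8, align 8) → ends 16; uid at 16 (size 4, align 4) → ends 20; pad 4 to align 8 for start_time; start_time at 24 (size 8, align 8) → ends 32; total 32 bytes, alignment 8
m5 at 0 (size 13, align 1) → ends 13
pad 1 to align 2 for d
d at 14 (size 8, align 2) → ends 22
m18 at 22 (size 1, align 1) → ends 23
pad 1 to align 2 for m0
m0 at 24 (size 2, align 2) → ends 26
c at 26 (size 1, align 1) → ends 27
m7 at 27 (size 1, align 1) → ends 28
m12 at 28 (size 1, align 1) → ends 29
pad 1 to align 2 for b
b at 30 (size 8, align 2) → ends 38
g at 38 (size 32, align 2) → ends 70
total 70 bytes, alignment 2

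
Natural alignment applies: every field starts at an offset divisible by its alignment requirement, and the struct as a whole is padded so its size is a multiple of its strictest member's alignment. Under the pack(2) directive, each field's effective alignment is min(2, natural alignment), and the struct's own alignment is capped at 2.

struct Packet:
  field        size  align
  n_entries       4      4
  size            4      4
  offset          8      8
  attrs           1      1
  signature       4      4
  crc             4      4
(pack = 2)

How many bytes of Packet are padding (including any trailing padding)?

1

@0: n_entries [4B, align 2] → 4
@4: size [4B, align 2] → 8
@8: offset [8B, align 2] → 16
@16: attrs [1B, align 1] → 17
+1 pad (align 2)
@18: signature [4B, align 2] → 22
@22: crc [4B, align 2] → 26
size 26, align 2
data bytes 25, size 26 → padding 1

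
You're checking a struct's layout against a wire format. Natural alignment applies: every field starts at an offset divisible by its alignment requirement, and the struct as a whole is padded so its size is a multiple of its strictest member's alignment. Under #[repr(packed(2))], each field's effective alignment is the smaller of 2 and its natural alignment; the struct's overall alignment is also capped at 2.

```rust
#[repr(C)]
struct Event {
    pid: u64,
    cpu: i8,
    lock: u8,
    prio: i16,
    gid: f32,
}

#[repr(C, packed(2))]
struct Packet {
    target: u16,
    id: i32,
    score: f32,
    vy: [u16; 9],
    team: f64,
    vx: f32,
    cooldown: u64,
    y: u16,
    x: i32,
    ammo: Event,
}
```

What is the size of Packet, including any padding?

70 bytes

Event: @0: pid [8B, align 8] → 8; @8: cpu [1B, align 1] → 9; @9: lock [1B, align 1] → 10; @10: prio [2B, align 2] → 12; @12: gid [4B, align 4] → 16; size 16, align 8
@0: target [2B, align 2] → 2
@2: id [4B, align 2] → 6
@6: score [4B, align 2] → 10
@10: vy [18B, align 2] → 28
@28: team [8B, align 2] → 36
@36: vx [4B, align 2] → 40
@40: cooldown [8B, align 2] → 48
@48: y [2B, align 2] → 50
@50: x [4B, align 2] → 54
@54: ammo [16B, align 2] → 70
size 70, align 2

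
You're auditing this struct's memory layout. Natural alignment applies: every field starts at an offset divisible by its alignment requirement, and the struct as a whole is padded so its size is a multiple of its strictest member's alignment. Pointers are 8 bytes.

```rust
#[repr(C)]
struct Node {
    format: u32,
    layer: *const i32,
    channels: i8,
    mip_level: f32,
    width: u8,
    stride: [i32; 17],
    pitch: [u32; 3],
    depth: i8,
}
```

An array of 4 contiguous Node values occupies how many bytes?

448

0..4  format  (4B, 4-aligned)
4..8  -- padding (4B)
8..16  layer  (8B, 8-aligned)
16..17  channels  (1B, 1-aligned)
17..20  -- padding (3B)
20..24  mip_level  (4B, 4-aligned)
24..25  width  (1B, 1-aligned)
25..28  -- padding (3B)
28..96  stride  (68B, 4-aligned)
96..108  pitch  (12B, 4-aligned)
108..109  depth  (1B, 1-aligned)
109..112  -- tail padding (3B)
sizeof = 112, alignof = 8
array of 4: 4 × 112 = 448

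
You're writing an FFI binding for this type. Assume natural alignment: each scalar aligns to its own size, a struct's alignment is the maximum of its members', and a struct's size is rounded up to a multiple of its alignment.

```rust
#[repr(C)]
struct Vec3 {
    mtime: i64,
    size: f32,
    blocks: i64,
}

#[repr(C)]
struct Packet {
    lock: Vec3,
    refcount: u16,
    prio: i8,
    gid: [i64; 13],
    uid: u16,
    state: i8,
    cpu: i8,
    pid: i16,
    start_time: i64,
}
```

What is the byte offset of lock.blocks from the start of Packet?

16

Vec3: 0..8  mtime  (8B, 8-aligned); 8..12  size  (4B, 4-aligned); 12..16  -- padding (4B); 16..24  blocks  (8B, 8-aligned); sizeof = 24, alignof = 8
0..24  lock  (24B, 8-aligned)
within Vec3: blocks at 16
0 + 16 = 16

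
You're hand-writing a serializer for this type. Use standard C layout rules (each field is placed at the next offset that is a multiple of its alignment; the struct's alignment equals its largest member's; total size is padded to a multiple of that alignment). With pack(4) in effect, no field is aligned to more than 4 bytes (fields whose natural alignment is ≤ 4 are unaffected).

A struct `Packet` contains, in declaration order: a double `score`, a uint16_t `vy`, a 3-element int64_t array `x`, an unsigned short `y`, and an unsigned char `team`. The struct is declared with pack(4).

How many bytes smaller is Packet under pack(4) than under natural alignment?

natural layout:
  @0: score [8B, align 8] → 8
  @8: vy [2B, align 2] → 10
  +6 pad (align 8)
  @16: x [24B, align 8] → 40
  @40: y [2B, align 2] → 42
  @42: team [1B, align 1] → 43
  +5 tail pad (align 8)
  size 48, align 8
packed(4) layout:
  @0: score [8B, align 4] → 8
  @8: vy [2B, align 2] → 10
  +2 pad (align 4)
  @12: x [24B, align 4] → 36
  @36: y [2B, align 2] → 38
  @38: team [1B, align 1] → 39
  +1 tail pad (align 4)
  size 40, align 4
48 − 40 = 8

8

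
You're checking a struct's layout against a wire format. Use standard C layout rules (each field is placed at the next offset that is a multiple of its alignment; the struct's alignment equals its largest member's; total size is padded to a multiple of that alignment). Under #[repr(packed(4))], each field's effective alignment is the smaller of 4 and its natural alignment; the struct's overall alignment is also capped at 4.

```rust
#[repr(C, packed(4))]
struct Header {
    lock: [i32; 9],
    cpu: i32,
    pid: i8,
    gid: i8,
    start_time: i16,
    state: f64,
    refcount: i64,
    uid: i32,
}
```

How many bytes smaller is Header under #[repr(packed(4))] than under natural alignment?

natural layout:
  @0: lock [36B, align 4] → 36
  @36: cpu [4B, align 4] → 40
  @40: pid [1B, align 1] → 41
  @41: gid [1B, align 1] → 42
  @42: start_time [2B, align 2] → 44
  +4 pad (align 8)
  @48: state [8B, align 8] → 56
  @56: refcount [8B, align 8] → 64
  @64: uid [4B, align 4] → 68
  +4 tail pad (align 8)
  size 72, align 8
packed(4) layout:
  @0: lock [36B, align 4] → 36
  @36: cpu [4B, align 4] → 40
  @40: pid [1B, align 1] → 41
  @41: gid [1B, align 1] → 42
  @42: start_time [2B, align 2] → 44
  @44: state [8B, align 4] → 52
  @52: refcount [8B, align 4] → 60
  @60: uid [4B, align 4] → 64
  size 64, align 4
72 − 64 = 8

8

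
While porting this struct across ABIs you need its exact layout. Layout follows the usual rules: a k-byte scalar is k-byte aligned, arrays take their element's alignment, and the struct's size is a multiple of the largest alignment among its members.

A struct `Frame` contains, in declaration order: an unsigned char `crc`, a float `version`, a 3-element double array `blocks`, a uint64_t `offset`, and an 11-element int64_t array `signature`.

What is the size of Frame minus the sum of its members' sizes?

3

crc at 0 (size 1, align 1) → ends 1
pad 3 to align 4 for version
version at 4 (size 4, align 4) → ends 8
blocks at 8 (size 24, align 8) → ends 32
offset at 32 (size 8, align 8) → ends 40
signature at 40 (size 88, align 8) → ends 128
total 128 bytes, alignment 8
data bytes 125, size 128 → padding 3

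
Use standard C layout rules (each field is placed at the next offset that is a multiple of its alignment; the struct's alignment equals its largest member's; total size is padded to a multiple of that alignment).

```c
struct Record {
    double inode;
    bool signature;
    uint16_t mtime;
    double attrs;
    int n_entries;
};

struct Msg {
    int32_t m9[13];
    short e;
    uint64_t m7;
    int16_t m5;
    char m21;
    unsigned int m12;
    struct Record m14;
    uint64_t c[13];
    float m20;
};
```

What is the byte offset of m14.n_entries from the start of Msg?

Record: @0: inode [8B, align 8] → 8; @8: signature [1B, align 1] → 9; +1 pad (align 2); @10: mtime [2B, align 2] → 12; +4 pad (align 8); @16: attrs [8B, align 8] → 24; @24: n_entries [4B, align 4] → 28; +4 tail pad (align 8); size 32, align 8
@0: m9 [52B, align 4] → 52
@52: e [2B, align 2] → 54
+2 pad (align 8)
@56: m7 [8B, align 8] → 64
@64: m5 [2B, align 2] → 66
@66: m21 [1B, align 1] → 67
+1 pad (align 4)
@68: m12 [4B, align 4] → 72
@72: m14 [32B, align 8] → 104
within Record: n_entries at 24
72 + 24 = 96

96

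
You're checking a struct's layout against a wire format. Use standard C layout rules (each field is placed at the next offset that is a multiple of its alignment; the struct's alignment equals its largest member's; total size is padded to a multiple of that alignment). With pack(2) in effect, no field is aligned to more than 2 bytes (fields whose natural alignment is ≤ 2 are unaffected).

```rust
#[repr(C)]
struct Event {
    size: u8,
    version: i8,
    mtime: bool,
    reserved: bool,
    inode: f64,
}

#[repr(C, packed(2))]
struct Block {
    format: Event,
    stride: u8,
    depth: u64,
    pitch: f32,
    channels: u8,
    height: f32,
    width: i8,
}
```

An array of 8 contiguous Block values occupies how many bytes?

Event: @0: size [1B, align 1] → 1; @1: version [1B, align 1] → 2; @2: mtime [1B, align 1] → 3; @3: reserved [1B, align 1] → 4; +4 pad (align 8); @8: inode [8B, align 8] → 16; size 16, align 8
@0: format [16B, align 2] → 16
@16: stride [1B, align 1] → 17
+1 pad (align 2)
@18: depth [8B, align 2] → 26
@26: pitch [4B, align 2] → 30
@30: channels [1B, align 1] → 31
+1 pad (align 2)
@32: height [4B, align 2] → 36
@36: width [1B, align 1] → 37
+1 tail pad (align 2)
size 38, align 2
array of 8: 8 × 38 = 304

304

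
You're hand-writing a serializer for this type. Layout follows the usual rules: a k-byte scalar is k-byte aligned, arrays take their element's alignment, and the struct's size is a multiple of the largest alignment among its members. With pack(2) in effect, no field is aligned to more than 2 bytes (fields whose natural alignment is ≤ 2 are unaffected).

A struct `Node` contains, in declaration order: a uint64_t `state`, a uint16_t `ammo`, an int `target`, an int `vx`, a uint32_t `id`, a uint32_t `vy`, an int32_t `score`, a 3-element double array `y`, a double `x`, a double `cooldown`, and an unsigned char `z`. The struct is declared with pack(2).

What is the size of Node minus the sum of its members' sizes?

state at 0 (size 8, align 2) → ends 8
ammo at 8 (size 2, align 2) → ends 10
target at 10 (size 4, align 2) → ends 14
vx at 14 (size 4, align 2) → ends 18
id at 18 (size 4, align 2) → ends 22
vy at 22 (size 4, align 2) → ends 26
score at 26 (size 4, align 2) → ends 30
y at 30 (size 24, align 2) → ends 54
x at 54 (size 8, align 2) → ends 62
cooldown at 62 (size 8, align 2) → ends 70
z at 70 (size 1, align 1) → ends 71
tail pad 1 to reach multiple of 2
total 72 bytes, alignment 2
data bytes 71, size 72 → padding 1

1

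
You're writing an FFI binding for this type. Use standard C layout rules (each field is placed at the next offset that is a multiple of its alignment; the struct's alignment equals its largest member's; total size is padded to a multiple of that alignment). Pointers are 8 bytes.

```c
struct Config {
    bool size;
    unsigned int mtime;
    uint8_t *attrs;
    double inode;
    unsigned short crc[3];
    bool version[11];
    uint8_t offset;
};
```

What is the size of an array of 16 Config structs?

@0: size [1B, align 1] → 1
+3 pad (align 4)
@4: mtime [4B, align 4] → 8
@8: attrs [8B, align 8] → 16
@16: inode [8B, align 8] → 24
@24: crc [6B, align 2] → 30
@30: version [11B, align 1] → 41
@41: offset [1B, align 1] → 42
+6 tail pad (align 8)
size 48, align 8
array of 16: 16 × 48 = 768

768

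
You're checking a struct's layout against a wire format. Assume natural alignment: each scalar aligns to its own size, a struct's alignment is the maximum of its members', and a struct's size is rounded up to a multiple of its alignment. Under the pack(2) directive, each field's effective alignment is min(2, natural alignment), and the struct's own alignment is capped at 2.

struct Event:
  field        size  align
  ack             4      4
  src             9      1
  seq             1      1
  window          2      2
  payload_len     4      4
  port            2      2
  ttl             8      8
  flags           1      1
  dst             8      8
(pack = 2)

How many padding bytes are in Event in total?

ack at 0 (size 4, align 2) → ends 4
src at 4 (size 9, align 1) → ends 13
seq at 13 (size 1, align 1) → ends 14
window at 14 (size 2, align 2) → ends 16
payload_len at 16 (size 4, align 2) → ends 20
port at 20 (size 2, align 2) → ends 22
ttl at 22 (size 8, align 2) → ends 30
flags at 30 (size 1, align 1) → ends 31
pad 1 to align 2 for dst
dst at 32 (size 8, align 2) → ends 40
total 40 bytes, alignment 2
data bytes 39, size 40 → padding 1

1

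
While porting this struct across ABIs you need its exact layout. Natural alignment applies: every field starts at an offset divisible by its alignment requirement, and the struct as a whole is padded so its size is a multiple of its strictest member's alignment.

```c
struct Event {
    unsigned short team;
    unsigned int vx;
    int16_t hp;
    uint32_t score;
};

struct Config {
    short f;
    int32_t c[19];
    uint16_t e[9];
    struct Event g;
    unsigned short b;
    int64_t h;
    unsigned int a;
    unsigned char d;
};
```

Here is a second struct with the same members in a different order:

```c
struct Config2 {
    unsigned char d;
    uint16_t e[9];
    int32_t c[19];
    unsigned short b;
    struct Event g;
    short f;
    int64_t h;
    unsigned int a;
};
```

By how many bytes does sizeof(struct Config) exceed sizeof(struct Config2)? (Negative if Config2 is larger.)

Event: team at 0 (size 2, align 2) → ends 2; pad 2 to align 4 for vx; vx at 4 (size 4, align 4) → ends 8; hp at 8 (size 2, align 2) → ends 10; pad 2 to align 4 for score; score at 12 (size 4, align 4) → ends 16; total 16 bytes, alignment 4
f at 0 (size 2, align 2) → ends 2
pad 2 to align 4 for c
c at 4 (size 76, align 4) → ends 80
e at 80 (size 18, align 2) → ends 98
pad 2 to align 4 for g
g at 100 (size 16, align 4) → ends 116
b at 116 (size 2, align 2) → ends 118
pad 2 to align 8 for h
h at 120 (size 8, align 8) → ends 128
a at 128 (size 4, align 4) → ends 132
d at 132 (size 1, align 1) → ends 133
tail pad 3 to reach multiple of 8
total 136 bytes, alignment 8
— Config2 —
d at 0 (size 1, align 1) → ends 1
pad 1 to align 2 for e
e at 2 (size 18, align 2) → ends 20
c at 20 (size 76, align 4) → ends 96
b at 96 (size 2, align 2) → ends 98
pad 2 to align 4 for g
g at 100 (size 16, align 4) → ends 116
f at 116 (size 2, align 2) → ends 118
pad 2 to align 8 for h
h at 120 (size 8, align 8) → ends 128
a at 128 (size 4, align 4) → ends 132
tail pad 4 to reach multiple of 8
total 136 bytes, alignment 8
136 − 136 = 0

0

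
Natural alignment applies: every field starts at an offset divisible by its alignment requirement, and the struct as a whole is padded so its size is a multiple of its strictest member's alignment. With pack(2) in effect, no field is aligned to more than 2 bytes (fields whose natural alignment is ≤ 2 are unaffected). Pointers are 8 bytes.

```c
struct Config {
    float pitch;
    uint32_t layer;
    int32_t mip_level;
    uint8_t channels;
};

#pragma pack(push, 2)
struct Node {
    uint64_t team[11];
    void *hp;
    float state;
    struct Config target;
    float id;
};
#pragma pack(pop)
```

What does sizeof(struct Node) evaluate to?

120 bytes

Config: 0..4  pitch  (4B, 4-aligned); 4..8  layer  (4B, 4-aligned); 8..12  mip_level  (4B, 4-aligned); 12..13  channels  (1B, 1-aligned); 13..16  -- tail padding (3B); sizeof = 16, alignof = 4
0..88  team  (88B, 2-aligned)
88..96  hp  (8B, 2-aligned)
96..100  state  (4B, 2-aligned)
100..116  target  (16B, 2-aligned)
116..120  id  (4B, 2-aligned)
sizeof = 120, alignof = 2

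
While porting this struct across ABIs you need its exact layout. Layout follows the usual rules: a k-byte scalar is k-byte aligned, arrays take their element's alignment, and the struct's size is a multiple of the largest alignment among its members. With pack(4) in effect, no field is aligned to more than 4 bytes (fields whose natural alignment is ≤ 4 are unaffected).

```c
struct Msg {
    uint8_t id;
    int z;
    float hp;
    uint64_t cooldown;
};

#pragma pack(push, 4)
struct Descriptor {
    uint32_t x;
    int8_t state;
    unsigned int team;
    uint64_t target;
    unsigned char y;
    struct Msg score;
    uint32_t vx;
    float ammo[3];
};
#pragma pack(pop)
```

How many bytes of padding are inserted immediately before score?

3

Msg: @0: id [1B, align 1] → 1; +3 pad (align 4); @4: z [4B, align 4] → 8; @8: hp [4B, align 4] → 12; +4 pad (align 8); @16: cooldown [8B, align 8] → 24; size 24, align 8
@0: x [4B, align 4] → 4
@4: state [1B, align 1] → 5
+3 pad (align 4)
@8: team [4B, align 4] → 12
@12: target [8B, align 4] → 20
@20: y [1B, align 1] → 21
+3 pad (align 4)
@24: score [24B, align 4] → 48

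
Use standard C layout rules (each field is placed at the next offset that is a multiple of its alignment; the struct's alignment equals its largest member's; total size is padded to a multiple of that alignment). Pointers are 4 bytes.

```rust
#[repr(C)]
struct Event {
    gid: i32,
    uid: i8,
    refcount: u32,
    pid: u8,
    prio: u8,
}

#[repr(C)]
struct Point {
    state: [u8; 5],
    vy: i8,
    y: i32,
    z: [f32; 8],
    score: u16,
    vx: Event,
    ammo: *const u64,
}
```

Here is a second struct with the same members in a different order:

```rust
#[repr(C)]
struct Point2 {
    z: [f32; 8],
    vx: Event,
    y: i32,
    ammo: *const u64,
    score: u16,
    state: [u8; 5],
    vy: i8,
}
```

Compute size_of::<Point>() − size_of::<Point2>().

Event: gid at 0 (size 4, align 4) → ends 4; uid at 4 (size 1, align 1) → ends 5; pad 3 to align 4 for refcount; refcount at 8 (size 4, align 4) → ends 12; pid at 12 (size 1, align 1) → ends 13; prio at 13 (size 1, align 1) → ends 14; tail pad 2 to reach multiple of 4; total 16 bytes, alignment 4
state at 0 (size 5, align 1) → ends 5
vy at 5 (size 1, align 1) → ends 6
pad 2 to align 4 for y
y at 8 (size 4, align 4) → ends 12
z at 12 (size 32, align 4) → ends 44
score at 44 (size 2, align 2) → ends 46
pad 2 to align 4 for vx
vx at 48 (size 16, align 4) → ends 64
ammo at 64 (size 4, align 4) → ends 68
total 68 bytes, alignment 4
— Point2 —
z at 0 (size 32, align 4) → ends 32
vx at 32 (size 16, align 4) → ends 48
y at 48 (size 4, align 4) → ends 52
ammo at 52 (size 4, align 4) → ends 56
score at 56 (size 2, align 2) → ends 58
state at 58 (size 5, align 1) → ends 63
vy at 63 (size 1, align 1) → ends 64
total 64 bytes, alignment 4
68 − 64 = 4

4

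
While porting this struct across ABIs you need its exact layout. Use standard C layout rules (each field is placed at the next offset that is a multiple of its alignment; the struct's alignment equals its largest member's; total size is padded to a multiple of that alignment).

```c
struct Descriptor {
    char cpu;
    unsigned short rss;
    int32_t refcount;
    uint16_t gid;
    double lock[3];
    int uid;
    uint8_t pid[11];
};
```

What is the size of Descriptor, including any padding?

0..1  cpu  (1B, 1-aligned)
1..2  -- padding (1B)
2..4  rss  (2B, 2-aligned)
4..8  refcount  (4B, 4-aligned)
8..10  gid  (2B, 2-aligned)
10..16  -- padding (6B)
16..40  lock  (24B, 8-aligned)
40..44  uid  (4B, 4-aligned)
44..55  pid  (11B, 1-aligned)
55..56  -- tail padding (1B)
sizeof = 56, alignof = 8

56 bytes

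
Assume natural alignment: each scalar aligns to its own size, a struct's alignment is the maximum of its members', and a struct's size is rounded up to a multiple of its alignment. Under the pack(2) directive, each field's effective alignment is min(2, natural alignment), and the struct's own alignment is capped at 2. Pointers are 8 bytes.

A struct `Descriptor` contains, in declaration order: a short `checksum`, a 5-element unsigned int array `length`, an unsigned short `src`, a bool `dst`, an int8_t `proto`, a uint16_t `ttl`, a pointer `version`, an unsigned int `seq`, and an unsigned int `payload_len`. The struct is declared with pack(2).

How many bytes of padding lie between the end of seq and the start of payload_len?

@0: checksum [2B, align 2] → 2
@2: length [20B, align 2] → 22
@22: src [2B, align 2] → 24
@24: dst [1B, align 1] → 25
@25: proto [1B, align 1] → 26
@26: ttl [2B, align 2] → 28
@28: version [8B, align 2] → 36
@36: seq [4B, align 2] → 40
@40: payload_len [4B, align 2] → 44

0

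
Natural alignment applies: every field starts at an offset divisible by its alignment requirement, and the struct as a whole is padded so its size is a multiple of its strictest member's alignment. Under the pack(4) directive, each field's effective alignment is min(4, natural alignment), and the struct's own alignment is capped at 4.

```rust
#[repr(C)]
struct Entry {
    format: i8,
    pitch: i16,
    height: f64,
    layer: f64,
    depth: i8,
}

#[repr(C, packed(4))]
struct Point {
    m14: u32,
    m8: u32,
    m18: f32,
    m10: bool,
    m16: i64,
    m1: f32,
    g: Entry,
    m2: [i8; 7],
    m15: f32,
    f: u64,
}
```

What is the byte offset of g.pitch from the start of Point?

Entry: @0: format [1B, align 1] → 1; +1 pad (align 2); @2: pitch [2B, align 2] → 4; +4 pad (align 8); @8: height [8B, align 8] → 16; @16: layer [8B, align 8] → 24; @24: depth [1B, align 1] → 25; +7 tail pad (align 8); size 32, align 8
@0: m14 [4B, align 4] → 4
@4: m8 [4B, align 4] → 8
@8: m18 [4B, align 4] → 12
@12: m10 [1B, align 1] → 13
+3 pad (align 4)
@16: m16 [8B, align 4] → 24
@24: m1 [4B, align 4] → 28
@28: g [32B, align 4] → 60
within Entry: pitch at 2
28 + 2 = 30

30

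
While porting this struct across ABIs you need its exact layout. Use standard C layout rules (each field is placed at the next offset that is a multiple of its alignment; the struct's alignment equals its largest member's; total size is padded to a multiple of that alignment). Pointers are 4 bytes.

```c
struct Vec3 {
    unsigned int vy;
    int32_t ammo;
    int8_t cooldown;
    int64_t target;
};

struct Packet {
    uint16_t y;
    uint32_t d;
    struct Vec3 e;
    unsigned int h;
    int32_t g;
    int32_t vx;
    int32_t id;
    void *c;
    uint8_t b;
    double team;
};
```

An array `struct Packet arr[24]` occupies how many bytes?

Vec3: 0..4  vy  (4B, 4-aligned); 4..8  ammo  (4B, 4-aligned); 8..9  cooldown  (1B, 1-aligned); 9..16  -- padding (7B); 16..24  target  (8B, 8-aligned); sizeof = 24, alignof = 8
0..2  y  (2B, 2-aligned)
2..4  -- padding (2B)
4..8  d  (4B, 4-aligned)
8..32  e  (24B, 8-aligned)
32..36  h  (4B, 4-aligned)
36..40  g  (4B, 4-aligned)
40..44  vx  (4B, 4-aligned)
44..48  id  (4B, 4-aligned)
48..52  c  (4B, 4-aligned)
52..53  b  (1B, 1-aligned)
53..56  -- padding (3B)
56..64  team  (8B, 8-aligned)
sizeof = 64, alignof = 8
array of 24: 24 × 64 = 1536

1536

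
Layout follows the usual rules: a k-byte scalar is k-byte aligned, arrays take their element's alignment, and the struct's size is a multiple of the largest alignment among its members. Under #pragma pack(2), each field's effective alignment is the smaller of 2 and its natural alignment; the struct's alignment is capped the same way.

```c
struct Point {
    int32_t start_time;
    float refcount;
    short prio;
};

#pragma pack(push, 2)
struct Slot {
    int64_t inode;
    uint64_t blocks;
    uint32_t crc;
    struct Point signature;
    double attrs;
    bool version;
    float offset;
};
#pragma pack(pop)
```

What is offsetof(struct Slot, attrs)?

32

Point: 0..4  start_time  (4B, 4-aligned); 4..8  refcount  (4B, 4-aligned); 8..10  prio  (2B, 2-aligned); 10..12  -- tail padding (2B); sizeof = 12, alignof = 4
0..8  inode  (8B, 2-aligned)
8..16  blocks  (8B, 2-aligned)
16..20  crc  (4B, 2-aligned)
20..32  signature  (12B, 2-aligned)
32..40  attrs  (8B, 2-aligned)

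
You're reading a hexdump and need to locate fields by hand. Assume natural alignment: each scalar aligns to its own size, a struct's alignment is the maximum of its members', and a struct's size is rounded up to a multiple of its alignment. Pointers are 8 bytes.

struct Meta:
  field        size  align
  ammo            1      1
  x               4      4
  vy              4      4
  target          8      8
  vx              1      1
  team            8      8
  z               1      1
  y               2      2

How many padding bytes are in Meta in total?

19

ammo at 0 (size 1, align 1) → ends 1
pad 3 to align 4 for x
x at 4 (size 4, align 4) → ends 8
vy at 8 (size 4, align 4) → ends 12
pad 4 to align 8 for target
target at 16 (size 8, align 8) → ends 24
vx at 24 (size 1, align 1) → ends 25
pad 7 to align 8 for team
team at 32 (size 8, align 8) → ends 40
z at 40 (size 1, align 1) → ends 41
pad 1 to align 2 for y
y at 42 (size 2, align 2) → ends 44
tail pad 4 to reach multiple of 8
total 48 bytes, alignment 8
data bytes 29, size 48 → padding 19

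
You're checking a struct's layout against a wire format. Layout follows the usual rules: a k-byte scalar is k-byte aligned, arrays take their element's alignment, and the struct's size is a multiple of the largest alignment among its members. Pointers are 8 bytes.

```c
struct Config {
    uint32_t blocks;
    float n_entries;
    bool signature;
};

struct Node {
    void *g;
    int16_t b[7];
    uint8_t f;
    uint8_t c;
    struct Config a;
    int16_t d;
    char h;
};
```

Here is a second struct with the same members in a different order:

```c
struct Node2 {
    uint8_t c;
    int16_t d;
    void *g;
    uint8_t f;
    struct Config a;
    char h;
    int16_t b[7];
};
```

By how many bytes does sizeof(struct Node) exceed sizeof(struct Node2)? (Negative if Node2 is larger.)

-8

Config: 0..4  blocks  (4B, 4-aligned); 4..8  n_entries  (4B, 4-aligned); 8..9  signature  (1B, 1-aligned); 9..12  -- tail padding (3B); sizeof = 12, alignof = 4
0..8  g  (8B, 8-aligned)
8..22  b  (14B, 2-aligned)
22..23  f  (1B, 1-aligned)
23..24  c  (1B, 1-aligned)
24..36  a  (12B, 4-aligned)
36..38  d  (2B, 2-aligned)
38..39  h  (1B, 1-aligned)
39..40  -- tail padding (1B)
sizeof = 40, alignof = 8
— Node2 —
0..1  c  (1B, 1-aligned)
1..2  -- padding (1B)
2..4  d  (2B, 2-aligned)
4..8  -- padding (4B)
8..16  g  (8B, 8-aligned)
16..17  f  (1B, 1-aligned)
17..20  -- padding (3B)
20..32  a  (12B, 4-aligned)
32..33  h  (1B, 1-aligned)
33..34  -- padding (1B)
34..48  b  (14B, 2-aligned)
sizeof = 48, alignof = 8
40 − 48 = -8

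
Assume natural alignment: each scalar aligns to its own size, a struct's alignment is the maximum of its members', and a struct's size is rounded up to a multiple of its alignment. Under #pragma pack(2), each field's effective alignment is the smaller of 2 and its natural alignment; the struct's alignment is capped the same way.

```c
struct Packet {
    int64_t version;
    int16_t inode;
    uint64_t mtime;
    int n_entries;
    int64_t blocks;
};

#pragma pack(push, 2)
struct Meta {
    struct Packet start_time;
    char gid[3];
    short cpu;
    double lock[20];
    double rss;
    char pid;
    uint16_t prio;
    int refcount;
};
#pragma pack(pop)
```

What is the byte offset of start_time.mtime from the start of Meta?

Packet: 0..8  version  (8B, 8-aligned); 8..10  inode  (2B, 2-aligned); 10..16  -- padding (6B); 16..24  mtime  (8B, 8-aligned); 24..28  n_entries  (4B, 4-aligned); 28..32  -- padding (4B); 32..40  blocks  (8B, 8-aligned); sizeof = 40, alignof = 8
0..40  start_time  (40B, 2-aligned)
within Packet: mtime at 16
0 + 16 = 16

16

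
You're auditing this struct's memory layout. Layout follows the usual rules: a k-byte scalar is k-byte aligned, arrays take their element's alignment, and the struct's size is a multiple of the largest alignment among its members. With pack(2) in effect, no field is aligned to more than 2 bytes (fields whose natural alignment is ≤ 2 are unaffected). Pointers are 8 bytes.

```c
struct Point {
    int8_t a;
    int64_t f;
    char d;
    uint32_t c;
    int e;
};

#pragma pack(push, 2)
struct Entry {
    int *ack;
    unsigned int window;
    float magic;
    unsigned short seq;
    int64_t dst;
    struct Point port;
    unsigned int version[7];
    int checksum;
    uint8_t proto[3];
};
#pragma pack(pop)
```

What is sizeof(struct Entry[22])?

2068

Point: @0: a [1B, align 1] → 1; +7 pad (align 8); @8: f [8B, align 8] → 16; @16: d [1B, align 1] → 17; +3 pad (align 4); @20: c [4B, align 4] → 24; @24: e [4B, align 4] → 28; +4 tail pad (align 8); size 32, align 8
@0: ack [8B, align 2] → 8
@8: window [4B, align 2] → 12
@12: magic [4B, align 2] → 16
@16: seq [2B, align 2] → 18
@18: dst [8B, align 2] → 26
@26: port [32B, align 2] → 58
@58: version [28B, align 2] → 86
@86: checksum [4B, align 2] → 90
@90: proto [3B, align 1] → 93
+1 tail pad (align 2)
size 94, align 2
array of 22: 22 × 94 = 2068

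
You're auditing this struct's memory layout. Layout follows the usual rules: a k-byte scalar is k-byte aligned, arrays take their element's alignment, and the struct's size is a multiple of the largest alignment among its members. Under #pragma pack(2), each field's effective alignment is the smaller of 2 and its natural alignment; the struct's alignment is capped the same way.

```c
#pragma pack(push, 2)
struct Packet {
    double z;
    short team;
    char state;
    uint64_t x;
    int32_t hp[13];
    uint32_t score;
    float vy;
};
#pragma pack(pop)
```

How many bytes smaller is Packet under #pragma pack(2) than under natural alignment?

8

natural layout:
  0..8  z  (8B, 8-aligned)
  8..10  team  (2B, 2-aligned)
  10..11  state  (1B, 1-aligned)
  11..16  -- padding (5B)
  16..24  x  (8B, 8-aligned)
  24..76  hp  (52B, 4-aligned)
  76..80  score  (4B, 4-aligned)
  80..84  vy  (4B, 4-aligned)
  84..88  -- tail padding (4B)
  sizeof = 88, alignof = 8
packed(2) layout:
  0..8  z  (8B, 2-aligned)
  8..10  team  (2B, 2-aligned)
  10..11  state  (1B, 1-aligned)
  11..12  -- padding (1B)
  12..20  x  (8B, 2-aligned)
  20..72  hp  (52B, 2-aligned)
  72..76  score  (4B, 2-aligned)
  76..80  vy  (4B, 2-aligned)
  sizeof = 80, alignof = 2
88 − 80 = 8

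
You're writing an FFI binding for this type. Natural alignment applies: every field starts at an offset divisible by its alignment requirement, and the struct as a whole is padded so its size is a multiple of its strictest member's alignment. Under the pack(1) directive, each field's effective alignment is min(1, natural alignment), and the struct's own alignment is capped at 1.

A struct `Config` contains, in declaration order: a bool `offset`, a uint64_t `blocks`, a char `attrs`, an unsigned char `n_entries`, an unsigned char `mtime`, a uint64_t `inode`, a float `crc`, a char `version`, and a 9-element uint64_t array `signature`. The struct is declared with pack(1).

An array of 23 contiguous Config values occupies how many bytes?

2231

@0: offset [1B, align 1] → 1
@1: blocks [8B, align 1] → 9
@9: attrs [1B, align 1] → 10
@10: n_entries [1B, align 1] → 11
@11: mtime [1B, align 1] → 12
@12: inode [8B, align 1] → 20
@20: crc [4B, align 1] → 24
@24: version [1B, align 1] → 25
@25: signature [72B, align 1] → 97
size 97, align 1
array of 23: 23 × 97 = 2231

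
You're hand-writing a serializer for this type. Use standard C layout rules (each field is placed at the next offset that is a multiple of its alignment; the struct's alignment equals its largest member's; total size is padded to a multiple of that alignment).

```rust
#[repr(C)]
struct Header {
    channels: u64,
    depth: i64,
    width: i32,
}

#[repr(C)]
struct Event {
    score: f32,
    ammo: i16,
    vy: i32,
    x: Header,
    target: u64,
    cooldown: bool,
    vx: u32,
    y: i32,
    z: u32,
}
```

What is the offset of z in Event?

Header: channels at 0 (size 8, align 8) → ends 8; depth at 8 (size 8, align 8) → ends 16; width at 16 (size 4, align 4) → ends 20; tail pad 4 to reach multiple of 8; total 24 bytes, alignment 8
score at 0 (size 4, align 4) → ends 4
ammo at 4 (size 2, align 2) → ends 6
pad 2 to align 4 for vy
vy at 8 (size 4, align 4) → ends 12
pad 4 to align 8 for x
x at 16 (size 24, align 8) → ends 40
target at 40 (size 8, align 8) → ends 48
cooldown at 48 (size 1, align 1) → ends 49
pad 3 to align 4 for vx
vx at 52 (size 4, align 4) → ends 56
y at 56 (size 4, align 4) → ends 60
z at 60 (size 4, align 4) → ends 64

60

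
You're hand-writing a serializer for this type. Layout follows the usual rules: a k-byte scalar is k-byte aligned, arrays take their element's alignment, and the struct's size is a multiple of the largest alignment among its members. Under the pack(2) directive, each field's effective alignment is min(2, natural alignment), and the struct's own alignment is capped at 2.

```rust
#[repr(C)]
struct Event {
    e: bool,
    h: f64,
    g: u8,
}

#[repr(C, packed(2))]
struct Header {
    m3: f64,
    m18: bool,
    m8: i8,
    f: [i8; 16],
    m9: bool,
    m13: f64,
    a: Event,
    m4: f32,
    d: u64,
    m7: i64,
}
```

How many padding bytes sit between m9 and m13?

1

Event: 0..1  e  (1B, 1-aligned); 1..8  -- padding (7B); 8..16  h  (8B, 8-aligned); 16..17  g  (1B, 1-aligned); 17..24  -- tail padding (7B); sizeof = 24, alignof = 8
0..8  m3  (8B, 2-aligned)
8..9  m18  (1B, 1-aligned)
9..10  m8  (1B, 1-aligned)
10..26  f  (16B, 1-aligned)
26..27  m9  (1B, 1-aligned)
27..28  -- padding (1B)
28..36  m13  (8B, 2-aligned)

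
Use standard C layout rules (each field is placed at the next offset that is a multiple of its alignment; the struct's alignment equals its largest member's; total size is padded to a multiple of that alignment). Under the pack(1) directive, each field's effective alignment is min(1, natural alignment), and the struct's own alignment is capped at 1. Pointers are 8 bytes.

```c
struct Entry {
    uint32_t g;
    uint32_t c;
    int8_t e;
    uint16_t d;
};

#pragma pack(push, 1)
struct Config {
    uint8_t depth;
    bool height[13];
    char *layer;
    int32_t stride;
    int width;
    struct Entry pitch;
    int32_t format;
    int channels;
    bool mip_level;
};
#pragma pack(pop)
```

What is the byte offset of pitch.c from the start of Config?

34

Entry: @0: g [4B, align 4] → 4; @4: c [4B, align 4] → 8; @8: e [1B, align 1] → 9; +1 pad (align 2); @10: d [2B, align 2] → 12; size 12, align 4
@0: depth [1B, align 1] → 1
@1: height [13B, align 1] → 14
@14: layer [8B, align 1] → 22
@22: stride [4B, align 1] → 26
@26: width [4B, align 1] → 30
@30: pitch [12B, align 1] → 42
within Entry: c at 4
30 + 4 = 34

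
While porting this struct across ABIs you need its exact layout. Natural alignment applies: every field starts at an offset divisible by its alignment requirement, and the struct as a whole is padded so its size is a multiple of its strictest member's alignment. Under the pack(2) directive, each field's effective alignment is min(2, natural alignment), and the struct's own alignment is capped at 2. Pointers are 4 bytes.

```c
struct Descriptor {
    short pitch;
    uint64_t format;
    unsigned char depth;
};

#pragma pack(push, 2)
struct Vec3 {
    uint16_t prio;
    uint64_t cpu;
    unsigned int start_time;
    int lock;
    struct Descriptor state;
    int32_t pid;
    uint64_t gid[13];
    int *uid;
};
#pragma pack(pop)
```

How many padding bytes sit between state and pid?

0

Descriptor: 0..2  pitch  (2B, 2-aligned); 2..8  -- padding (6B); 8..16  format  (8B, 8-aligned); 16..17  depth  (1B, 1-aligned); 17..24  -- tail padding (7B); sizeof = 24, alignof = 8
0..2  prio  (2B, 2-aligned)
2..10  cpu  (8B, 2-aligned)
10..14  start_time  (4B, 2-aligned)
14..18  lock  (4B, 2-aligned)
18..42  state  (24B, 2-aligned)
42..46  pid  (4B, 2-aligned)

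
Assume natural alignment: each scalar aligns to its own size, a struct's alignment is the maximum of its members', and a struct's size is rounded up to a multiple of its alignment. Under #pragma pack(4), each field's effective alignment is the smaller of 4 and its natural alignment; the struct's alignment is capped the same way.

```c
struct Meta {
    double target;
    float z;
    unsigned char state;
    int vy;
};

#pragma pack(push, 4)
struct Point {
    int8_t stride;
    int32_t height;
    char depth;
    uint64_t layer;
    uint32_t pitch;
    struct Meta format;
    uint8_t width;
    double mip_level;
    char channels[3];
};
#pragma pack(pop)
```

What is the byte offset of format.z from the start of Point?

32

Meta: target at 0 (size 8, align 8) → ends 8; z at 8 (size 4, align 4) → ends 12; state at 12 (size 1, align 1) → ends 13; pad 3 to align 4 for vy; vy at 16 (size 4, align 4) → ends 20; tail pad 4 to reach multiple of 8; total 24 bytes, alignment 8
stride at 0 (size 1, align 1) → ends 1
pad 3 to align 4 for height
height at 4 (size 4, align 4) → ends 8
depth at 8 (size 1, align 1) → ends 9
pad 3 to align 4 for layer
layer at 12 (size 8, align 4) → ends 20
pitch at 20 (size 4, align 4) → ends 24
format at 24 (size 24, align 4) → ends 48
within Meta: z at 8
24 + 8 = 32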